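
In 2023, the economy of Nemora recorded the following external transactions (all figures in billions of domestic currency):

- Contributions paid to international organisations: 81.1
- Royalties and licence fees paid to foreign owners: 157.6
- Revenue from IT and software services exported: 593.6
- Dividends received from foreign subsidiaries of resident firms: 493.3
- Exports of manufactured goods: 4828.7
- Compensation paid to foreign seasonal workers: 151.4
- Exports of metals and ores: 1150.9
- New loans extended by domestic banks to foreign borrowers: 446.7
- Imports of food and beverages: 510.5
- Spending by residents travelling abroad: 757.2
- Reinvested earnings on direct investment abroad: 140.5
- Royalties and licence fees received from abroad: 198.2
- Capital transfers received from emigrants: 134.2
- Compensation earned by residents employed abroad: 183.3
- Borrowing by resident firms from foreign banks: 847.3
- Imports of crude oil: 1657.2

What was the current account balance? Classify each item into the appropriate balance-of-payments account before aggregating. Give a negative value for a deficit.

Goods: -1657.2 + 4828.7 - 510.5 + 1150.9 = 3811.9
Services: -757.2 + 198.2 - 157.6 + 593.6 = -123.0
Primary income: 493.3 - 151.4 + 183.3 + 140.5 = 665.7
Secondary income: -81.1
Current account = 3811.9 + (-123.0) + 665.7 + (-81.1) = 4273.5
(Excluded from the current account — financial account: new loans extended by domestic banks to foreign borrowers 446.7, borrowing by resident firms from foreign banks 847.3; capital account: capital transfers received from emigrants 134.2.)

4273.5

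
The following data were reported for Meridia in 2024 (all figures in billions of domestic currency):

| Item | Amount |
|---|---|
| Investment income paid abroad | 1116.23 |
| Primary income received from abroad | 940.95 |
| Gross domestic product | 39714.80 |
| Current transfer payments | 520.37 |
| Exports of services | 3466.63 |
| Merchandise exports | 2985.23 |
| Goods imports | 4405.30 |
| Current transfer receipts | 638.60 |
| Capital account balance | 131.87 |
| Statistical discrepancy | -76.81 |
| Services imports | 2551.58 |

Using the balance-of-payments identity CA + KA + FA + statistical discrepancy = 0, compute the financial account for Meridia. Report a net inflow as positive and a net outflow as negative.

507.01

Goods balance = 2985.23 - 4405.30 = -1420.07
Services balance = 3466.63 - 2551.58 = 915.05
Trade balance (goods + services) = -1420.07 + 915.05 = -505.02
Net primary income = 940.95 - 1116.23 = -175.28
Net secondary income = 638.60 - 520.37 = 118.23
Current account = -505.02 + (-175.28) + 118.23 = -562.07
Financial account = -(-562.07 + 131.87 + (-76.81)) = 507.01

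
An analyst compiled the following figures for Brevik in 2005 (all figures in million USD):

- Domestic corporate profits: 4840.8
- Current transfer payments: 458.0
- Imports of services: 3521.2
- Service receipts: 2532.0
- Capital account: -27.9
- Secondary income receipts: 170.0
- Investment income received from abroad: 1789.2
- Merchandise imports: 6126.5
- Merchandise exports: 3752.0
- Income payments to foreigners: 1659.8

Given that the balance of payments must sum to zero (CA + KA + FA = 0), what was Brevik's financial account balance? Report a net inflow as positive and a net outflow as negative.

Goods balance = 3752.0 - 6126.5 = -2374.5
Services balance = 2532.0 - 3521.2 = -989.2
Trade balance (goods + services) = -2374.5 + (-989.2) = -3363.7
Net primary income = 1789.2 - 1659.8 = 129.4
Net secondary income = 170.0 - 458.0 = -288.0
Current account = -3363.7 + 129.4 + (-288.0) = -3522.3
Financial account = -(-3522.3 + (-27.9)) = 3550.2

3550.2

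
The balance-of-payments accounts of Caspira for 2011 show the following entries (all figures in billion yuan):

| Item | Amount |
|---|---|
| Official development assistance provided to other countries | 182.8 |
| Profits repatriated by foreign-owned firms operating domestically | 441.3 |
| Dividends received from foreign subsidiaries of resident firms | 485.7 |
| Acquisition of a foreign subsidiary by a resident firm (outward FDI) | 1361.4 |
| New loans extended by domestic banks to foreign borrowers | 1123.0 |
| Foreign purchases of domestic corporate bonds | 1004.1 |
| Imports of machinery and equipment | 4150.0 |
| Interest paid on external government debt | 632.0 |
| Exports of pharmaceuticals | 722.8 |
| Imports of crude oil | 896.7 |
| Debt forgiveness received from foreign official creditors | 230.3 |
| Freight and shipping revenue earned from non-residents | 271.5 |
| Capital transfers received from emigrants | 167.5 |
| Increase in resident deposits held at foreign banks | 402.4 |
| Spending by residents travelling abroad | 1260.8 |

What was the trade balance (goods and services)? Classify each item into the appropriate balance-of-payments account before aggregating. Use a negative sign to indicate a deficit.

Goods: -896.7 + 722.8 - 4150.0 = -4323.9
Services: 271.5 - 1260.8 = -989.3
Trade balance = -4323.9 + (-989.3) = -5313.2
(Excluded from the trade balance — secondary income: official development assistance provided to other countries 182.8; primary income: profits repatriated by foreign-owned firms operating domestically 441.3, dividends received from foreign subsidiaries of resident firms 485.7, interest paid on external government debt 632.0; financial account: acquisition of a foreign subsidiary by a resident firm (outward FDI) 1361.4, new loans extended by domestic banks to foreign borrowers 1123.0, foreign purchases of domestic corporate bonds 1004.1, increase in resident deposits held at foreign banks 402.4; capital account: debt forgiveness received from foreign official creditors 230.3, capital transfers received from emigrants 167.5.)

-5313.2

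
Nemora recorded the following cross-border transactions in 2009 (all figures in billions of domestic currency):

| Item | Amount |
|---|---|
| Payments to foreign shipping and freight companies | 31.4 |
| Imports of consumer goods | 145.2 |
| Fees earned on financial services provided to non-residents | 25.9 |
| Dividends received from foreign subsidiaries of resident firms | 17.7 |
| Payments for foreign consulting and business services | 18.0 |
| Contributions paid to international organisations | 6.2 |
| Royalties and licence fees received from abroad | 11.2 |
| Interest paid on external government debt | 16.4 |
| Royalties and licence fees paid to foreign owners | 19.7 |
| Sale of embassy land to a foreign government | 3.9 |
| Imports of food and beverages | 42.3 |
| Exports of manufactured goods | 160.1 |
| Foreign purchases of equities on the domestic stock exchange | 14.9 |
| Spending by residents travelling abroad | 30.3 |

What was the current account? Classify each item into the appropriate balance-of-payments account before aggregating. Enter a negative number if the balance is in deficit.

Goods: 160.1 - 145.2 - 42.3 = -27.4
Services: -18.0 - 31.4 + 25.9 + 11.2 - 30.3 - 19.7 = -62.3
Primary income: -16.4 + 17.7 = 1.3
Secondary income: -6.2
Current account = (-27.4) + (-62.3) + 1.3 + (-6.2) = -94.6
(Excluded from the current account — capital account: sale of embassy land to a foreign government 3.9; financial account: foreign purchases of equities on the domestic stock exchange 14.9.)

-94.6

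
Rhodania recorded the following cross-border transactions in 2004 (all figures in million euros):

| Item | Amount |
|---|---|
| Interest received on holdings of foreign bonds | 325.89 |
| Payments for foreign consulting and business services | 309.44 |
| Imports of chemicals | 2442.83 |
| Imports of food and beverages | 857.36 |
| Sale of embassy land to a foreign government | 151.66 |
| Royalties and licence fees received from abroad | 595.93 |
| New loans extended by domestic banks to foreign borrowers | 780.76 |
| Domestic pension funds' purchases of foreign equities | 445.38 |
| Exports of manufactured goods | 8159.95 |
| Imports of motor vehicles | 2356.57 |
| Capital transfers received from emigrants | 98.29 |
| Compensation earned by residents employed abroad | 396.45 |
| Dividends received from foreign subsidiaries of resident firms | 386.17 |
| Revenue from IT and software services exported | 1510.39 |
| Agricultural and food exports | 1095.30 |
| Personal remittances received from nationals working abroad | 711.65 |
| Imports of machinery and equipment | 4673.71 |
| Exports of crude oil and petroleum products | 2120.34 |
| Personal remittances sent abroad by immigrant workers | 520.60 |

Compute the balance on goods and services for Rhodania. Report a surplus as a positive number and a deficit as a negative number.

Goods: 1095.30 - 2356.57 + 8159.95 + 2120.34 - 857.36 - 2442.83 - 4673.71 = 1045.12
Services: 1510.39 - 309.44 + 595.93 = 1796.88
Trade balance = 1045.12 + 1796.88 = 2842.00
(Excluded from the trade balance — primary income: interest received on holdings of foreign bonds 325.89, compensation earned by residents employed abroad 396.45, dividends received from foreign subsidiaries of resident firms 386.17; capital account: sale of embassy land to a foreign government 151.66, capital transfers received from emigrants 98.29; financial account: new loans extended by domestic banks to foreign borrowers 780.76, domestic pension funds' purchases of foreign equities 445.38; secondary income: personal remittances received from nationals working abroad 711.65, personal remittances sent abroad by immigrant workers 520.60.)

2842.00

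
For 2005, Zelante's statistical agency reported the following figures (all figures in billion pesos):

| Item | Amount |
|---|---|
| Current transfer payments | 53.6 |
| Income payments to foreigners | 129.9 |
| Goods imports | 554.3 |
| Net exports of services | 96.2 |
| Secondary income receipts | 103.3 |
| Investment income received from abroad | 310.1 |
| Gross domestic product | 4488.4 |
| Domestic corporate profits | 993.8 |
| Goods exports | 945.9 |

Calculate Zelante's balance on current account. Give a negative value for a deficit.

Goods balance = 945.9 - 554.3 = 391.6
Services balance = 96.2
Trade balance (goods + services) = 391.6 + 96.2 = 487.8
Net primary income = 310.1 - 129.9 = 180.2
Net secondary income = 103.3 - 53.6 = 49.7
Current account = 487.8 + 180.2 + 49.7 = 717.7

717.7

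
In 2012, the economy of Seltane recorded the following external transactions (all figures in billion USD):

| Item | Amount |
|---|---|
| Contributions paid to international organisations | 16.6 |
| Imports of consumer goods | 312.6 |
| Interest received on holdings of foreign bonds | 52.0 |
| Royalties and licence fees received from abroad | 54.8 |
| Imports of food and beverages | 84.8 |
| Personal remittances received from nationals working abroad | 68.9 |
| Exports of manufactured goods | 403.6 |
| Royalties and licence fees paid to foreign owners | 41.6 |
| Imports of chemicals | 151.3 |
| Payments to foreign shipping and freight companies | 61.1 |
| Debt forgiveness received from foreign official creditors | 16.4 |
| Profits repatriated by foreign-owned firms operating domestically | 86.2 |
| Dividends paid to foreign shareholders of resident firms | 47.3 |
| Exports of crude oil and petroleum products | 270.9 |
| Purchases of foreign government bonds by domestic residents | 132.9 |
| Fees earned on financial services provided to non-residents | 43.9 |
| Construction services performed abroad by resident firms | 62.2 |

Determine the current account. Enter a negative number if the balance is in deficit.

Goods: -312.6 - 151.3 - 84.8 + 403.6 + 270.9 = 125.8
Services: 62.2 + 43.9 - 41.6 + 54.8 - 61.1 = 58.2
Primary income: -86.2 + 52.0 - 47.3 = -81.5
Secondary income: -16.6 + 68.9 = 52.3
Current account = 125.8 + 58.2 + (-81.5) + 52.3 = 154.8
(Excluded from the current account — capital account: debt forgiveness received from foreign official creditors 16.4; financial account: purchases of foreign government bonds by domestic residents 132.9.)

154.8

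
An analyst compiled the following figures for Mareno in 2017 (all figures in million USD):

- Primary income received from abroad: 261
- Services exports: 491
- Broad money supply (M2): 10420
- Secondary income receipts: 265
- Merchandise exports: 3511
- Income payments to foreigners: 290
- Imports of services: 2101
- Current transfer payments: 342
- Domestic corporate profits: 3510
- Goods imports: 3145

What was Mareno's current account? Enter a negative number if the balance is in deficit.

-1350

Goods balance = 3511 - 3145 = 366
Services balance = 491 - 2101 = -1610
Trade balance (goods + services) = 366 + (-1610) = -1244
Net primary income = 261 - 290 = -29
Net secondary income = 265 - 342 = -77
Current account = -1244 + (-29) + (-77) = -1350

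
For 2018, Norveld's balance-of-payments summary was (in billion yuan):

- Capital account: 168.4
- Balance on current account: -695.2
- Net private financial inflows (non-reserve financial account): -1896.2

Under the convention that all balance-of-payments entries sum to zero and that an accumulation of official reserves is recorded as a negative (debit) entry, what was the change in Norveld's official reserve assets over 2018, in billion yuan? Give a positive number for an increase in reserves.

Official reserve transactions balance = -((-695.2) + 168.4 + (-1896.2)) = 2423.0
An accumulation of reserves is recorded as a debit (negative entry), so the change in the stock of reserves is the negative of that balance.
Change in official reserves = -(2423.0) = -2423.0

-2423.0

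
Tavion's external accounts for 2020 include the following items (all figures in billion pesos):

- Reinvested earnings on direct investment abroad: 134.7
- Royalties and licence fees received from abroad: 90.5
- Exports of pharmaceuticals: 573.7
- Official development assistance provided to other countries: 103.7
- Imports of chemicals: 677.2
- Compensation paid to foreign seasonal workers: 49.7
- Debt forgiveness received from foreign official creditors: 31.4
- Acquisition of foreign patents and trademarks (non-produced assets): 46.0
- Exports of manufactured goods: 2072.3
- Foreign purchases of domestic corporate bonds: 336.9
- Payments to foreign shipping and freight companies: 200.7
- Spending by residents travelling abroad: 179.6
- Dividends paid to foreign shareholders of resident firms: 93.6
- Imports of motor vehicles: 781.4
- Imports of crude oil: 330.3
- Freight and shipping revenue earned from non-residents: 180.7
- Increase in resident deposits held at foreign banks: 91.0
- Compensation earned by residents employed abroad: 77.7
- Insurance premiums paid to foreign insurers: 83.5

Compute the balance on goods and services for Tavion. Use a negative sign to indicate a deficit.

Goods: -330.3 + 2072.3 - 781.4 + 573.7 - 677.2 = 857.1
Services: -83.5 + 180.7 + 90.5 - 200.7 - 179.6 = -192.6
Trade balance = 857.1 + (-192.6) = 664.5
(Excluded from the trade balance — primary income: reinvested earnings on direct investment abroad 134.7, compensation paid to foreign seasonal workers 49.7, dividends paid to foreign shareholders of resident firms 93.6, compensation earned by residents employed abroad 77.7; secondary income: official development assistance provided to other countries 103.7; capital account: debt forgiveness received from foreign official creditors 31.4, acquisition of foreign patents and trademarks (non-produced assets) 46.0; financial account: foreign purchases of domestic corporate bonds 336.9, increase in resident deposits held at foreign banks 91.0.)

664.5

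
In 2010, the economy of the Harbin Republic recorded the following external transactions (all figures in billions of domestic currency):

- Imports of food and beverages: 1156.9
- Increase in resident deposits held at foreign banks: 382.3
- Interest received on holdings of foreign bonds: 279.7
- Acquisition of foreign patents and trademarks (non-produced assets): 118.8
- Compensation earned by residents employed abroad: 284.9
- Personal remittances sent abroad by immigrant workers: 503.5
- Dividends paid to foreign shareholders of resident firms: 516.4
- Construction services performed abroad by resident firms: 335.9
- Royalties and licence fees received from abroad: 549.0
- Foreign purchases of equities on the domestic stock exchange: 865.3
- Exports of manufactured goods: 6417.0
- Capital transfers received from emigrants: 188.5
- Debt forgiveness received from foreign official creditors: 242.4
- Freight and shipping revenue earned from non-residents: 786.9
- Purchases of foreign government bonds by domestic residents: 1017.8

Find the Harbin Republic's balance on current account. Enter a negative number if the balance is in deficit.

Goods: -1156.9 + 6417.0 = 5260.1
Services: 549.0 + 335.9 + 786.9 = 1671.8
Primary income: 284.9 - 516.4 + 279.7 = 48.2
Secondary income: -503.5
Current account = 5260.1 + 1671.8 + 48.2 + (-503.5) = 6476.6
(Excluded from the current account — financial account: increase in resident deposits held at foreign banks 382.3, foreign purchases of equities on the domestic stock exchange 865.3, purchases of foreign government bonds by domestic residents 1017.8; capital account: acquisition of foreign patents and trademarks (non-produced assets) 118.8, capital transfers received from emigrants 188.5, debt forgiveness received from foreign official creditors 242.4.)

6476.6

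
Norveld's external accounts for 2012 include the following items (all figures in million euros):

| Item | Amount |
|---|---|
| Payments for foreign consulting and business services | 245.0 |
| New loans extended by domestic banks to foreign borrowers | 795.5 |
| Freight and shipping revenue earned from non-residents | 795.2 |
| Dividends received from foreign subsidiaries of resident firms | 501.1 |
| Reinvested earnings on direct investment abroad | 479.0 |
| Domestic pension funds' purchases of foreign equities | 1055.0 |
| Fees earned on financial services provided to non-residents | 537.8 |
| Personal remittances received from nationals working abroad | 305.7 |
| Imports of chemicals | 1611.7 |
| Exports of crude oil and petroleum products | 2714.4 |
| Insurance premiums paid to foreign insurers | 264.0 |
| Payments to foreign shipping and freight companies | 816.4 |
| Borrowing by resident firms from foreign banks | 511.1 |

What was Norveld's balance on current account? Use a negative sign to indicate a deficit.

Goods: -1611.7 + 2714.4 = 1102.7
Services: -245.0 + 795.2 - 264.0 + 537.8 - 816.4 = 7.6
Primary income: 501.1 + 479.0 = 980.1
Secondary income: 305.7
Current account = 1102.7 + 7.6 + 980.1 + 305.7 = 2396.1
(Excluded from the current account — financial account: new loans extended by domestic banks to foreign borrowers 795.5, domestic pension funds' purchases of foreign equities 1055.0, borrowing by resident firms from foreign banks 511.1.)

2396.1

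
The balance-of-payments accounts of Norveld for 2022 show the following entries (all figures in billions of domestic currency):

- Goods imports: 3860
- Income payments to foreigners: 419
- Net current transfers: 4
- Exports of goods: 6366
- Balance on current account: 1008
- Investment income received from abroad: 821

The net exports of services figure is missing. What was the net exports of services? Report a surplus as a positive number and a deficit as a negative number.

-1904

Current account = goods balance + services balance + net primary income + net secondary income
Sum of the known components = 2912
Net exports of services = CA - (known components) = 1008 - 2912 = -1904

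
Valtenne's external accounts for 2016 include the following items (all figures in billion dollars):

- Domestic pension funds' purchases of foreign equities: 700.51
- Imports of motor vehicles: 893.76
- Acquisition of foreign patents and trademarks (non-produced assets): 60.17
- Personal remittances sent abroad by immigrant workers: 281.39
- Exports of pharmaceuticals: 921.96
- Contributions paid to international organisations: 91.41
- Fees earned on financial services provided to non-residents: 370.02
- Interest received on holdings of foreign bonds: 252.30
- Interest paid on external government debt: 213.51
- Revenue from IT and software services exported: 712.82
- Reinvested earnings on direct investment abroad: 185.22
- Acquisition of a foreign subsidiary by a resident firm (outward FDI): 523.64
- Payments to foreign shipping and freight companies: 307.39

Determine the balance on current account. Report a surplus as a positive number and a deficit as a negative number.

Goods: -893.76 + 921.96 = 28.20
Services: -307.39 + 712.82 + 370.02 = 775.45
Primary income: -213.51 + 185.22 + 252.30 = 224.01
Secondary income: -281.39 - 91.41 = -372.80
Current account = 28.20 + 775.45 + 224.01 + (-372.80) = 654.86
(Excluded from the current account — financial account: domestic pension funds' purchases of foreign equities 700.51, acquisition of a foreign subsidiary by a resident firm (outward FDI) 523.64; capital account: acquisition of foreign patents and trademarks (non-produced assets) 60.17.)

654.86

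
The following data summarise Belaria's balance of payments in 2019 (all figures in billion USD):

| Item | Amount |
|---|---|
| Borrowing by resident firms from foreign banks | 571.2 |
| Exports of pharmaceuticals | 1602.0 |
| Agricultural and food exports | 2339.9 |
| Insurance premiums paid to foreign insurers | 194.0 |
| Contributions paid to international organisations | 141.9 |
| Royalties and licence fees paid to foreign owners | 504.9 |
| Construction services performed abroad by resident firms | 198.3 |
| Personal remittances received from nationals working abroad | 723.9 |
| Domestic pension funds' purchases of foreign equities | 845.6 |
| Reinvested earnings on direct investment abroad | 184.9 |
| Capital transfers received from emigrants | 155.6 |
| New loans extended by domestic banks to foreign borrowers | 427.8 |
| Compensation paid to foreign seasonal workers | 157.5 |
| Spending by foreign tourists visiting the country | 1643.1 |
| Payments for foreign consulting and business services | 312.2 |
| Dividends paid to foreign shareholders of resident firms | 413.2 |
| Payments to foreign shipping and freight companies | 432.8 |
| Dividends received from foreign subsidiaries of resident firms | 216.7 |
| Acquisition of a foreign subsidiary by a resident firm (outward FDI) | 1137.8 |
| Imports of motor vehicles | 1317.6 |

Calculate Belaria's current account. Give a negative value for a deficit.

3434.7

Goods: 1602.0 - 1317.6 + 2339.9 = 2624.3
Services: 198.3 - 312.2 - 194.0 - 504.9 - 432.8 + 1643.1 = 397.5
Primary income: 184.9 - 157.5 - 413.2 + 216.7 = -169.1
Secondary income: 723.9 - 141.9 = 582.0
Current account = 2624.3 + 397.5 + (-169.1) + 582.0 = 3434.7
(Excluded from the current account — financial account: borrowing by resident firms from foreign banks 571.2, domestic pension funds' purchases of foreign equities 845.6, new loans extended by domestic banks to foreign borrowers 427.8, acquisition of a foreign subsidiary by a resident firm (outward FDI) 1137.8; capital account: capital transfers received from emigrants 155.6.)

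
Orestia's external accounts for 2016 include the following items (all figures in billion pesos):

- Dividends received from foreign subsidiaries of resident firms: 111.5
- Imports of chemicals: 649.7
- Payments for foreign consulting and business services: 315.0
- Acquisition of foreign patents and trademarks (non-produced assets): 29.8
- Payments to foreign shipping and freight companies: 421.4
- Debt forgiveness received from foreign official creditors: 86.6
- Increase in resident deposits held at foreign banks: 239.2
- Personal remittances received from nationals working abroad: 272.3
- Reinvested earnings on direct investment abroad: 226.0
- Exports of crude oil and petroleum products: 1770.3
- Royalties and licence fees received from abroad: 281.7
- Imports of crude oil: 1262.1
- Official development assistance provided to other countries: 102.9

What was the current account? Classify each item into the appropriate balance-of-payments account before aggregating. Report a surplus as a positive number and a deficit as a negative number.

Goods: -649.7 + 1770.3 - 1262.1 = -141.5
Services: -315.0 + 281.7 - 421.4 = -454.7
Primary income: 226.0 + 111.5 = 337.5
Secondary income: 272.3 - 102.9 = 169.4
Current account = (-141.5) + (-454.7) + 337.5 + 169.4 = -89.3
(Excluded from the current account — capital account: acquisition of foreign patents and trademarks (non-produced assets) 29.8, debt forgiveness received from foreign official creditors 86.6; financial account: increase in resident deposits held at foreign banks 239.2.)

-89.3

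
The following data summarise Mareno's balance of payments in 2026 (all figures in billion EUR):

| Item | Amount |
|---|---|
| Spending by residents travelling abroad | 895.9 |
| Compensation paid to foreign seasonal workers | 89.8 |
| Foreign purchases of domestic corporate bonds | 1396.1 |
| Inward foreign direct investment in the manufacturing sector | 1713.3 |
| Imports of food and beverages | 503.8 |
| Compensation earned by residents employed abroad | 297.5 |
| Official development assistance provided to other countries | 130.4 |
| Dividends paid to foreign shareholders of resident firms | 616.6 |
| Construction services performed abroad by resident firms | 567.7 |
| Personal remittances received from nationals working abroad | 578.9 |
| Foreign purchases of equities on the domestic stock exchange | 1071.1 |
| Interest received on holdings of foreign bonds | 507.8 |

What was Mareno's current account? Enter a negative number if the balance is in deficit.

-284.6

Goods: -503.8
Services: 567.7 - 895.9 = -328.2
Primary income: 297.5 - 89.8 - 616.6 + 507.8 = 98.9
Secondary income: -130.4 + 578.9 = 448.5
Current account = (-503.8) + (-328.2) + 98.9 + 448.5 = -284.6
(Excluded from the current account — financial account: foreign purchases of domestic corporate bonds 1396.1, inward foreign direct investment in the manufacturing sector 1713.3, foreign purchases of equities on the domestic stock exchange 1071.1.)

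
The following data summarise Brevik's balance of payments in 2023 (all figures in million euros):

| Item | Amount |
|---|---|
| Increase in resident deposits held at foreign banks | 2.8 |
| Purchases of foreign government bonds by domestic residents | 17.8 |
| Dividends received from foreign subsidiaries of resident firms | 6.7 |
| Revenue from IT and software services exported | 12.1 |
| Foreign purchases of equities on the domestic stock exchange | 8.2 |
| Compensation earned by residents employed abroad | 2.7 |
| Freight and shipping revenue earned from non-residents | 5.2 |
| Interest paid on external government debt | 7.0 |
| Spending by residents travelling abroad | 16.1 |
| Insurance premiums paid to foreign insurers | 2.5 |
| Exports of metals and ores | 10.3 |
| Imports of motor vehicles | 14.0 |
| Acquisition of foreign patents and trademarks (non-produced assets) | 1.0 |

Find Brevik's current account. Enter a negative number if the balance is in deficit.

Goods: 10.3 - 14.0 = -3.7
Services: 5.2 + 12.1 - 2.5 - 16.1 = -1.3
Primary income: -7.0 + 2.7 + 6.7 = 2.4
Current account = (-3.7) + (-1.3) + 2.4 = -2.6
(Excluded from the current account — financial account: increase in resident deposits held at foreign banks 2.8, purchases of foreign government bonds by domestic residents 17.8, foreign purchases of equities on the domestic stock exchange 8.2; capital account: acquisition of foreign patents and trademarks (non-produced assets) 1.0.)

-2.6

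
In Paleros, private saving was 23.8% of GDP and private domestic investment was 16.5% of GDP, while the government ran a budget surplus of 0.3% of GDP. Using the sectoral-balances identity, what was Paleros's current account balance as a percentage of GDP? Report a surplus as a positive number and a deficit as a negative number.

By the sectoral-balances identity, CA = (S_private - I) + (T - G).
Private balance = 23.8 - 16.5 = 7.3
Government balance (T - G) = 0.3
CA = 7.3 + 0.3 = 7.6

7.6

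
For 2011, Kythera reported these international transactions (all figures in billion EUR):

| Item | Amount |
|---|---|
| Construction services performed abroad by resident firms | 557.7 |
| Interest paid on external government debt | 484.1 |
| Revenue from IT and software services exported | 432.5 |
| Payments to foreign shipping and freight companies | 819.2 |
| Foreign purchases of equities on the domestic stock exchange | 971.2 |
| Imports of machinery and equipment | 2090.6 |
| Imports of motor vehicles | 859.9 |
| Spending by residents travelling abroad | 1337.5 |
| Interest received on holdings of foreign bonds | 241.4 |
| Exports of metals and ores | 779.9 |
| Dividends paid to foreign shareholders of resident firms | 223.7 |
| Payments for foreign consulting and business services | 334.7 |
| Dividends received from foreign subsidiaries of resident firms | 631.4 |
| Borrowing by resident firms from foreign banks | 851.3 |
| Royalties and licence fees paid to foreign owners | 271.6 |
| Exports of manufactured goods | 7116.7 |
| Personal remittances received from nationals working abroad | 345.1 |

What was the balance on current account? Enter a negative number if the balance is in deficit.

3683.4

Goods: -859.9 - 2090.6 + 779.9 + 7116.7 = 4946.1
Services: 432.5 + 557.7 - 1337.5 - 819.2 - 334.7 - 271.6 = -1772.8
Primary income: -484.1 + 241.4 - 223.7 + 631.4 = 165.0
Secondary income: 345.1
Current account = 4946.1 + (-1772.8) + 165.0 + 345.1 = 3683.4
(Excluded from the current account — financial account: foreign purchases of equities on the domestic stock exchange 971.2, borrowing by resident firms from foreign banks 851.3.)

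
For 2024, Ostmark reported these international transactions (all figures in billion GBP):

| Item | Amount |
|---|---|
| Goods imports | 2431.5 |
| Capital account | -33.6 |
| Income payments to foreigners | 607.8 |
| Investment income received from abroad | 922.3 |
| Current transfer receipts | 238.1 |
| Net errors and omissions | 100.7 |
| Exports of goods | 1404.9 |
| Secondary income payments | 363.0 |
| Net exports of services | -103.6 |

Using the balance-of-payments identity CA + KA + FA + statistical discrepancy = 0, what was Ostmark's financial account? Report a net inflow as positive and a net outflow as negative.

Goods balance = 1404.9 - 2431.5 = -1026.6
Services balance = -103.6
Trade balance (goods + services) = -1026.6 + (-103.6) = -1130.2
Net primary income = 922.3 - 607.8 = 314.5
Net secondary income = 238.1 - 363.0 = -124.9
Current account = -1130.2 + 314.5 + (-124.9) = -940.6
Financial account = -(-940.6 + (-33.6) + 100.7) = 873.5

873.5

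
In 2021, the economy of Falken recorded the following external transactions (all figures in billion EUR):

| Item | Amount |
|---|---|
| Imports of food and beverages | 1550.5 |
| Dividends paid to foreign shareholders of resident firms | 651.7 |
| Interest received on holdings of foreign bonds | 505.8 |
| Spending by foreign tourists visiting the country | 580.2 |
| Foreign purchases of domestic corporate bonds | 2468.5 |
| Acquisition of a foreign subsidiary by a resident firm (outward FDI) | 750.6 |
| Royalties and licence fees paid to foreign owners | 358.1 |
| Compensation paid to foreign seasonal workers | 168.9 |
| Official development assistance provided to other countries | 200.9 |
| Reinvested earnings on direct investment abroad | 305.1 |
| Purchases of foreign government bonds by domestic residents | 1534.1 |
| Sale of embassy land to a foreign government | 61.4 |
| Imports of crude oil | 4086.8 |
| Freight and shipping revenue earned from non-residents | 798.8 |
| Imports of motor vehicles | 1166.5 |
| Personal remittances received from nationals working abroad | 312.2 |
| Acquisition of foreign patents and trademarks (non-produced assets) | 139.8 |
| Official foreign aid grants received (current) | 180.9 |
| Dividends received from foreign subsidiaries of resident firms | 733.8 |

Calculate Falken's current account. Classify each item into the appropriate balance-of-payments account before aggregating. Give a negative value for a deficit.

-4766.6

Goods: -4086.8 - 1550.5 - 1166.5 = -6803.8
Services: 798.8 - 358.1 + 580.2 = 1020.9
Primary income: -168.9 + 733.8 + 305.1 - 651.7 + 505.8 = 724.1
Secondary income: 312.2 - 200.9 + 180.9 = 292.2
Current account = (-6803.8) + 1020.9 + 724.1 + 292.2 = -4766.6
(Excluded from the current account — financial account: foreign purchases of domestic corporate bonds 2468.5, acquisition of a foreign subsidiary by a resident firm (outward FDI) 750.6, purchases of foreign government bonds by domestic residents 1534.1; capital account: sale of embassy land to a foreign government 61.4, acquisition of foreign patents and trademarks (non-produced assets) 139.8.)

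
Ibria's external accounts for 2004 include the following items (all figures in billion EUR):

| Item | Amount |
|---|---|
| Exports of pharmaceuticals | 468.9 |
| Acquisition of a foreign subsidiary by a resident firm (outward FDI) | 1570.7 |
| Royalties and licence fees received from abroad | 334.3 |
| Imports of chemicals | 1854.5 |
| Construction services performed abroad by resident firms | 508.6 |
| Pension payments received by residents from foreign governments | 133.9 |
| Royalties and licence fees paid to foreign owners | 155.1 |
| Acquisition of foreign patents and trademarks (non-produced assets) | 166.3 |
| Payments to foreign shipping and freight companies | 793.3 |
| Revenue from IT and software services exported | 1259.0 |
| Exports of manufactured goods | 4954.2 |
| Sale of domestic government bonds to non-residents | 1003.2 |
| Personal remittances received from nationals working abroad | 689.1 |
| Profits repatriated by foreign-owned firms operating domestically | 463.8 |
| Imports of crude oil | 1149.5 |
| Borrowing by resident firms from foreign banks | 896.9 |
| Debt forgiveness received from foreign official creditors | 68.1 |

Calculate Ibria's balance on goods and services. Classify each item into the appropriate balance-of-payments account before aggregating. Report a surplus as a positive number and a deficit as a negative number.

3572.6

Goods: -1854.5 + 468.9 + 4954.2 - 1149.5 = 2419.1
Services: 1259.0 - 793.3 - 155.1 + 334.3 + 508.6 = 1153.5
Trade balance = 2419.1 + 1153.5 = 3572.6
(Excluded from the trade balance — financial account: acquisition of a foreign subsidiary by a resident firm (outward FDI) 1570.7, sale of domestic government bonds to non-residents 1003.2, borrowing by resident firms from foreign banks 896.9; secondary income: pension payments received by residents from foreign governments 133.9, personal remittances received from nationals working abroad 689.1; capital account: acquisition of foreign patents and trademarks (non-produced assets) 166.3, debt forgiveness received from foreign official creditors 68.1; primary income: profits repatriated by foreign-owned firms operating domestically 463.8.)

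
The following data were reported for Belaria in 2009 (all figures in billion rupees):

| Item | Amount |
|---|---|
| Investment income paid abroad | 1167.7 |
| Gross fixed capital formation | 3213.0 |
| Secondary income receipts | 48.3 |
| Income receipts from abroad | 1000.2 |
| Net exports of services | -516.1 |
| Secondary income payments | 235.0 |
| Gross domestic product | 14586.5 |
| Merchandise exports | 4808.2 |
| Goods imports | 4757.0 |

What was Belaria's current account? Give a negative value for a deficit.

Goods balance = 4808.2 - 4757.0 = 51.2
Services balance = -516.1
Trade balance (goods + services) = 51.2 + (-516.1) = -464.9
Net primary income = 1000.2 - 1167.7 = -167.5
Net secondary income = 48.3 - 235.0 = -186.7
Current account = -464.9 + (-167.5) + (-186.7) = -819.1

-819.1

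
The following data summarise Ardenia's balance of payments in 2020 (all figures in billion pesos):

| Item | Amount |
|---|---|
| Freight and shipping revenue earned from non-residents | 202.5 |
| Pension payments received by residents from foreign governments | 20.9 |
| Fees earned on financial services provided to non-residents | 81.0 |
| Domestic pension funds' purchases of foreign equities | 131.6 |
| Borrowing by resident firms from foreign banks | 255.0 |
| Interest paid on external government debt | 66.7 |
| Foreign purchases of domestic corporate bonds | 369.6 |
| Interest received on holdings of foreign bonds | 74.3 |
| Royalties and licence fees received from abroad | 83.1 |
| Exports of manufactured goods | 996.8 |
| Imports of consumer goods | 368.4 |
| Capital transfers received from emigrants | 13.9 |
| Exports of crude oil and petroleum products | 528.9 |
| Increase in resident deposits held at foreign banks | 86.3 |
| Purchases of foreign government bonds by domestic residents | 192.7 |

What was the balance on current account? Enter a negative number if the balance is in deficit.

1552.4

Goods: -368.4 + 996.8 + 528.9 = 1157.3
Services: 83.1 + 202.5 + 81.0 = 366.6
Primary income: -66.7 + 74.3 = 7.6
Secondary income: 20.9
Current account = 1157.3 + 366.6 + 7.6 + 20.9 = 1552.4
(Excluded from the current account — financial account: domestic pension funds' purchases of foreign equities 131.6, borrowing by resident firms from foreign banks 255.0, foreign purchases of domestic corporate bonds 369.6, increase in resident deposits held at foreign banks 86.3, purchases of foreign government bonds by domestic residents 192.7; capital account: capital transfers received from emigrants 13.9.)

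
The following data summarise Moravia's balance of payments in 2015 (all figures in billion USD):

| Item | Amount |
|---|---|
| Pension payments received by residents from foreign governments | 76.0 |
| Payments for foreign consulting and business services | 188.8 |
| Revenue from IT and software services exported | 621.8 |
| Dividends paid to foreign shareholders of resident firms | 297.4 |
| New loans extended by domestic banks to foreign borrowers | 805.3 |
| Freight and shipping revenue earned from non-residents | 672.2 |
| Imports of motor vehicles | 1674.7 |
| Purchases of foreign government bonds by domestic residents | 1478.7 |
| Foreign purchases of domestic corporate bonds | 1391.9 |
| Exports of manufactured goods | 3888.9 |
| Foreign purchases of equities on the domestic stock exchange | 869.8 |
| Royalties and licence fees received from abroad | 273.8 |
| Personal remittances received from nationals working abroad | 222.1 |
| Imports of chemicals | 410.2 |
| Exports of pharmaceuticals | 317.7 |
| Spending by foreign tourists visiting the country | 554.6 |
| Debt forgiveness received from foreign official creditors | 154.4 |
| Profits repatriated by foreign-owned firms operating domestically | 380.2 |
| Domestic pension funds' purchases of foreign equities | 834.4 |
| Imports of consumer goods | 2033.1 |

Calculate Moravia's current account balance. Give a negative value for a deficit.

Goods: -2033.1 + 317.7 - 1674.7 + 3888.9 - 410.2 = 88.6
Services: 554.6 - 188.8 + 621.8 + 273.8 + 672.2 = 1933.6
Primary income: -380.2 - 297.4 = -677.6
Secondary income: 222.1 + 76.0 = 298.1
Current account = 88.6 + 1933.6 + (-677.6) + 298.1 = 1642.7
(Excluded from the current account — financial account: new loans extended by domestic banks to foreign borrowers 805.3, purchases of foreign government bonds by domestic residents 1478.7, foreign purchases of domestic corporate bonds 1391.9, foreign purchases of equities on the domestic stock exchange 869.8, domestic pension funds' purchases of foreign equities 834.4; capital account: debt forgiveness received from foreign official creditors 154.4.)

1642.7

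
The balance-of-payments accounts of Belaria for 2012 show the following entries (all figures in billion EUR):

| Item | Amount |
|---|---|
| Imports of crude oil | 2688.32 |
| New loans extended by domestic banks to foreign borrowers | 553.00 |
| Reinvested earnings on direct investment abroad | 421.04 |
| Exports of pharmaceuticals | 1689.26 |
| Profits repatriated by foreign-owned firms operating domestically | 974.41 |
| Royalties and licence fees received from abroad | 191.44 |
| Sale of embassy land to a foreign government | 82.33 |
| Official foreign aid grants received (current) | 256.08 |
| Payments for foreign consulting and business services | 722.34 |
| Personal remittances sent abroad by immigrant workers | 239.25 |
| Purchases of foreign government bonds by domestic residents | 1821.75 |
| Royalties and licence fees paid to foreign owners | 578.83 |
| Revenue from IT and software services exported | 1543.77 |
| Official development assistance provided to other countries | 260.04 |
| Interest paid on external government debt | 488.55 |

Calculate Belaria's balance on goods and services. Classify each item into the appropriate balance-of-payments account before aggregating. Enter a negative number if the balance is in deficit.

Goods: 1689.26 - 2688.32 = -999.06
Services: 1543.77 + 191.44 - 722.34 - 578.83 = 434.04
Trade balance = -999.06 + 434.04 = -565.02
(Excluded from the trade balance — financial account: new loans extended by domestic banks to foreign borrowers 553.00, purchases of foreign government bonds by domestic residents 1821.75; primary income: reinvested earnings on direct investment abroad 421.04, profits repatriated by foreign-owned firms operating domestically 974.41, interest paid on external government debt 488.55; capital account: sale of embassy land to a foreign government 82.33; secondary income: official foreign aid grants received (current) 256.08, personal remittances sent abroad by immigrant workers 239.25, official development assistance provided to other countries 260.04.)

-565.02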